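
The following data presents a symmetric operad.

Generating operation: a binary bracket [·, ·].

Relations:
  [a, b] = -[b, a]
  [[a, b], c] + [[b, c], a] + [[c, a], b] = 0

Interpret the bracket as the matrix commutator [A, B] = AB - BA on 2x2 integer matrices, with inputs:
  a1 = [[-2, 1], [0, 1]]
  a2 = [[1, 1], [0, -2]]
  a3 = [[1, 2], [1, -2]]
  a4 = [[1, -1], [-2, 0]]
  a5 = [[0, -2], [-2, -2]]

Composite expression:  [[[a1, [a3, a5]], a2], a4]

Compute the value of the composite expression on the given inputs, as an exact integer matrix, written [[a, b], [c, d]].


[[244, 134], [-24, -244]]

[a3, a5] = [[-2, -10], [8, 2]]
[a1, [a3, a5]] = [[8, 34], [24, -8]]
[[a1, [a3, a5]], a2] = [[-24, -86], [72, 24]]
[[[a1, [a3, a5]], a2], a4] = [[244, 134], [-24, -244]]


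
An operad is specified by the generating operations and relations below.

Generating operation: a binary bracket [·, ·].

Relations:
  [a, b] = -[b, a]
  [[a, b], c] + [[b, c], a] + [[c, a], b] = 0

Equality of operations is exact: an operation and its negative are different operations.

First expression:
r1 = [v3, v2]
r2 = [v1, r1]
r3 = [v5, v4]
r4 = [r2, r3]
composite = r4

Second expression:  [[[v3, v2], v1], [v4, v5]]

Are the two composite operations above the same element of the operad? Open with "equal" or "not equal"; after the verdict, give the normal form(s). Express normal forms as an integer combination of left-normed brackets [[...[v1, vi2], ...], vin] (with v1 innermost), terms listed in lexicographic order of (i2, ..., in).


equal; both compose to [[[[v1, v2], v3], v4], v5] - [[[[v1, v2], v3], v5], v4] - [[[[v1, v3], v2], v4], v5] + [[[[v1, v3], v2], v5], v4]


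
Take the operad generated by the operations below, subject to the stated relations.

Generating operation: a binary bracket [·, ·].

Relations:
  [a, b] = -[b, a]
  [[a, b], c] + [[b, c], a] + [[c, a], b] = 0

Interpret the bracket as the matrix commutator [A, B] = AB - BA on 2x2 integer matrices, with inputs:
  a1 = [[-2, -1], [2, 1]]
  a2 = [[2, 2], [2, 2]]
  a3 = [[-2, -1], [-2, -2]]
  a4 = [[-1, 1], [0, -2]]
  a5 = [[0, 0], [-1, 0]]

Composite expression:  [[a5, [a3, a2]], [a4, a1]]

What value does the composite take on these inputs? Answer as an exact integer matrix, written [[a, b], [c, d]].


[[8, 0], [-16, -8]]

[a3, a2] = [[2, 0], [0, -2]]
[a5, [a3, a2]] = [[0, 0], [-4, 0]]
[a4, a1] = [[2, 2], [-2, -2]]
[[a5, [a3, a2]], [a4, a1]] = [[8, 0], [-16, -8]]


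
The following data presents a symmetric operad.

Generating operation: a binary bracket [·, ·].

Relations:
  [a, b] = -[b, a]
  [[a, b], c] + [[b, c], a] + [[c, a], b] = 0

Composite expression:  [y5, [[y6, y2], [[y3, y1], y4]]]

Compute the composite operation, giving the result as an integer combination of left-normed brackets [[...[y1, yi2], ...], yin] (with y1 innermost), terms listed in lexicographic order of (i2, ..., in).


Expand each bracket as ab - ba; the y1-initial words give the coefficients.
Composite bracket: [y5, [[y6, y2], [[y3, y1], y4]]]
Applying ab - ba throughout gives 32 signed words (2^5 = 32).
Only words starting with y1 matter:
  word y1y3y4y2y6y5 has sign +1, contributing +[[[[[y1, y3], y4], y2], y6], y5]
  word y1y3y4y6y2y5 has sign -1, contributing -[[[[[y1, y3], y4], y6], y2], y5]

[[[[[y1, y3], y4], y2], y6], y5] - [[[[[y1, y3], y4], y6], y2], y5]


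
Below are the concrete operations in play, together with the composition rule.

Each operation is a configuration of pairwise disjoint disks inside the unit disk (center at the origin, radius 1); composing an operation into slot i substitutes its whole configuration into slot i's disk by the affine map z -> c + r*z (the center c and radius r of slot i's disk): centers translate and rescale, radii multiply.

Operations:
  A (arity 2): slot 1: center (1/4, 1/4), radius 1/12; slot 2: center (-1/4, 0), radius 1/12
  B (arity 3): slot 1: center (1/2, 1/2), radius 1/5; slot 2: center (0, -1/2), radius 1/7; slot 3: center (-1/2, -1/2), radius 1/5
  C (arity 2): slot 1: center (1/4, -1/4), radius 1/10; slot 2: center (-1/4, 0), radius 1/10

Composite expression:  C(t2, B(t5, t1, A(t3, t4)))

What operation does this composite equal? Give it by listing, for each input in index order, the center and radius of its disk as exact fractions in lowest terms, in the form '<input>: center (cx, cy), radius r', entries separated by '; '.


t1: center (-1/4, -1/20), radius 1/70; t2: center (1/4, -1/4), radius 1/10; t3: center (-59/200, -9/200), radius 1/600; t4: center (-61/200, -1/20), radius 1/600; t5: center (-1/5, 1/20), radius 1/50

Follow each t-input down from C: c' goes to c + r*c', radius to r*r'.
t2: after 1 affine step, its disk has center (1/4, -1/4), radius 1/10
t5: after 2 affine steps, its disk has center (-1/5, 1/20), radius 1/50
t1: after 2 affine steps, its disk has center (-1/4, -1/20), radius 1/70
t3: after 3 affine steps, its disk has center (-59/200, -9/200), radius 1/600
t4: after 3 affine steps, its disk has center (-61/200, -1/20), radius 1/600


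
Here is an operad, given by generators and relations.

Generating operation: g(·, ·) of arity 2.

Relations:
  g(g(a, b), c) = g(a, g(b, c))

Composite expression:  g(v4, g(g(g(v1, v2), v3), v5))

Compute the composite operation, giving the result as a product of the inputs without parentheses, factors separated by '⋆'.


All parenthesizations of g agree; list the v-inputs left to right.
g(v1, v2) flattens to v1 ⋆ v2
g(g(v1, v2), v3) flattens to v1 ⋆ v2 ⋆ v3
g(g(g(v1, v2), v3), v5) flattens to v1 ⋆ v2 ⋆ v3 ⋆ v5
g(v4, g(g(g(v1, v2), v3), v5)) flattens to v4 ⋆ v1 ⋆ v2 ⋆ v3 ⋆ v5

v4 ⋆ v1 ⋆ v2 ⋆ v3 ⋆ v5


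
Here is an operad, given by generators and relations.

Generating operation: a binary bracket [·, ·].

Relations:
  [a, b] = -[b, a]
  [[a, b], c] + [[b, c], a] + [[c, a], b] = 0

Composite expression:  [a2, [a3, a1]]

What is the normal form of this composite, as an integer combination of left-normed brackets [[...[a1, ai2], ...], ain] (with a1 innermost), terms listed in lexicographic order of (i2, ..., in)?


Skip Jacobi rewriting: expand, keep a1-initial words, read off terms.
Composite bracket: [a2, [a3, a1]]
Full expansion: 4 signed words from ab - ba (2^2 = 4).
Keep just the words that open with a1:
  a1a3a2 (sign +1) contributes +[[a1, a3], a2]

[[a1, a3], a2]


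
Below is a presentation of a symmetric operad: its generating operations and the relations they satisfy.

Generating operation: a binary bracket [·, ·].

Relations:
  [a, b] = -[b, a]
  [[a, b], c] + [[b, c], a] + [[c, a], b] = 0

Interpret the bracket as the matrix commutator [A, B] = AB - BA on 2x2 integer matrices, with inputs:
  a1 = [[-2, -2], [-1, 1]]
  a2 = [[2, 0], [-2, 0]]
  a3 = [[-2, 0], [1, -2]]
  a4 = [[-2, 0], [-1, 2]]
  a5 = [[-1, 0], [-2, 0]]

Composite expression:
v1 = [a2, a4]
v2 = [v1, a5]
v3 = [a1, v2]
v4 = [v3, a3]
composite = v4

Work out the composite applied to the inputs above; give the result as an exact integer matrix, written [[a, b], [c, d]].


[[0, 0], [-40, 0]]

[a2, a4] = [[0, 0], [10, 0]]
[[a2, a4], a5] = [[0, 0], [-10, 0]]
[a1, [[a2, a4], a5]] = [[20, 0], [-30, -20]]
[[a1, [[a2, a4], a5]], a3] = [[0, 0], [-40, 0]]


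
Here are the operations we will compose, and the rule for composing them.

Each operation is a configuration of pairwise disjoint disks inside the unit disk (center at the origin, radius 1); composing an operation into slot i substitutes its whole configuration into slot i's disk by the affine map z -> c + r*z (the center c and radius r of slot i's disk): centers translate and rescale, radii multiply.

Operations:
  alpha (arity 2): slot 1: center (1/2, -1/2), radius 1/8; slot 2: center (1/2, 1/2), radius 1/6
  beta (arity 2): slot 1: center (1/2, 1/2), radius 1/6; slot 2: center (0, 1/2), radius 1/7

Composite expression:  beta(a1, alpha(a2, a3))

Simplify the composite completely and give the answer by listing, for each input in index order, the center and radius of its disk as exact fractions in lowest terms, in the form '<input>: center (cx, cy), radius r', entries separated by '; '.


a1: center (1/2, 1/2), radius 1/6; a2: center (1/14, 3/7), radius 1/56; a3: center (1/14, 4/7), radius 1/42

Nesting under beta composes maps z -> c + r*z down each a-path.
for a1, the 1-step affine chain lands on center (1/2, 1/2), radius 1/6
for a2, the 2-step affine chain lands on center (1/14, 3/7), radius 1/56
for a3, the 2-step affine chain lands on center (1/14, 4/7), radius 1/42


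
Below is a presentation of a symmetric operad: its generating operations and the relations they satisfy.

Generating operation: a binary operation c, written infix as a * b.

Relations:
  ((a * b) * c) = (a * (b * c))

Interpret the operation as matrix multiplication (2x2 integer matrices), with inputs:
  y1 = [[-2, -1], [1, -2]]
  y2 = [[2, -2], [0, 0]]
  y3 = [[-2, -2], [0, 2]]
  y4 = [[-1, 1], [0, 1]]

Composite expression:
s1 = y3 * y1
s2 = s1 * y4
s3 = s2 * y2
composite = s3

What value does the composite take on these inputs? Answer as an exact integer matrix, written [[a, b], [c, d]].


[[-4, 4], [-4, 4]]

(y3 * y1) = [[2, 6], [2, -4]]
((y3 * y1) * y4) = [[-2, 8], [-2, -2]]
(((y3 * y1) * y4) * y2) = [[-4, 4], [-4, 4]]


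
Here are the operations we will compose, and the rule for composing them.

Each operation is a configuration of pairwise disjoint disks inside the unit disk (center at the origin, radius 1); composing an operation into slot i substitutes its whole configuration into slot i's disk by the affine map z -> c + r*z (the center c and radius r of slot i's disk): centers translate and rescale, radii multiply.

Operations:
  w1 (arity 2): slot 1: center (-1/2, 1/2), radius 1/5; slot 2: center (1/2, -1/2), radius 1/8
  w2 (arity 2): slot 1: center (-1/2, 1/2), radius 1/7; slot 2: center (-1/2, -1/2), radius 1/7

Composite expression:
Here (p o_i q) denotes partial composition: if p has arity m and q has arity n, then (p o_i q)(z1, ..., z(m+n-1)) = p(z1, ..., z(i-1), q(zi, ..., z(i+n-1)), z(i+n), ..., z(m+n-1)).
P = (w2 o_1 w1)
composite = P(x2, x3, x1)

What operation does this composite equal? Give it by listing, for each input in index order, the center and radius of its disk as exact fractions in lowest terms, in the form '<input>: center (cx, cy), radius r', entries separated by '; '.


x1: center (-1/2, -1/2), radius 1/7; x2: center (-4/7, 4/7), radius 1/35; x3: center (-3/7, 3/7), radius 1/56

Below w2, radii multiply path by path; the x-disk centers shift.
for x2, the 2-step affine chain lands on center (-4/7, 4/7), radius 1/35
for x3, the 2-step affine chain lands on center (-3/7, 3/7), radius 1/56
for x1, the 1-step affine chain lands on center (-1/2, -1/2), radius 1/7


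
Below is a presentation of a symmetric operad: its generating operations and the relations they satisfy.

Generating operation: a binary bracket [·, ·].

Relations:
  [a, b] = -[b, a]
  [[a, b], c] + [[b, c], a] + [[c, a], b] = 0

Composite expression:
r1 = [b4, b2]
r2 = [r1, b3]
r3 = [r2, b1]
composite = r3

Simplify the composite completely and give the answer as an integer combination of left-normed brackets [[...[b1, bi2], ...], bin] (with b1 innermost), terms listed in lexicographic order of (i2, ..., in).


[[[b1, b2], b4], b3] - [[[b1, b3], b2], b4] + [[[b1, b3], b4], b2] - [[[b1, b4], b2], b3]


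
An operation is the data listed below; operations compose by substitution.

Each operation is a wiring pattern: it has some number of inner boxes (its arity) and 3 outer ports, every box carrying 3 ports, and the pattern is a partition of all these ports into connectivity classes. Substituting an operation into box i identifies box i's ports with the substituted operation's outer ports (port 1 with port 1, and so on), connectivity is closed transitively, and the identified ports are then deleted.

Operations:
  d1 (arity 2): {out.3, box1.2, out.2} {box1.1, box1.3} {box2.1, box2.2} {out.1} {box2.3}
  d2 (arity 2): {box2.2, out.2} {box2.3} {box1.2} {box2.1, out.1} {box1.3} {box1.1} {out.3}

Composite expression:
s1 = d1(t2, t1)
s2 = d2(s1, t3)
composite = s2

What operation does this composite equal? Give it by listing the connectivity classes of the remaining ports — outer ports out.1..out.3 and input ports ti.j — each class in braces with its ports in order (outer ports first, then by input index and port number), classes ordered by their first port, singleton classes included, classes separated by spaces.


{out.1, t3.1} {out.2, t3.2} {out.3} {t1.1, t1.2} {t1.3} {t2.1, t2.3} {t2.2} {t3.3}

Reachability decides: close wires over d2-identified ports.
through d1, on inputs (t2, t1): {out.1} {out.2, out.3, t2.2} {t1.1, t1.2} {t1.3} {t2.1, t2.3} (out.j = stage outer ports)
through d2, on inputs (t2, t1, t3): {out.1, t3.1} {out.2, t3.2} {out.3} {t1.1, t1.2} {t1.3} {t2.1, t2.3} {t2.2} {t3.3} (out.j = stage outer ports)


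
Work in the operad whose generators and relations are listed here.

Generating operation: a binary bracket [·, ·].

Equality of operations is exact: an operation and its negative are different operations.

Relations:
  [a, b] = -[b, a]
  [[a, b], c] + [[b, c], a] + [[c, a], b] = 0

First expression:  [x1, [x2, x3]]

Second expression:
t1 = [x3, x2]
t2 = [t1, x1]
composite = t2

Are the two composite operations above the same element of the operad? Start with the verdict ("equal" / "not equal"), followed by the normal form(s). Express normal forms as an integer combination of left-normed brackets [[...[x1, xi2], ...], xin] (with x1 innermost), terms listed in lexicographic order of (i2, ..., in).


equal: each reduces to [[x1, x2], x3] - [[x1, x3], x2]

The first composite normalizes to [[x1, x2], x3] - [[x1, x3], x2]
The second composite normalizes to [[x1, x2], x3] - [[x1, x3], x2]
Same normal form: equal.


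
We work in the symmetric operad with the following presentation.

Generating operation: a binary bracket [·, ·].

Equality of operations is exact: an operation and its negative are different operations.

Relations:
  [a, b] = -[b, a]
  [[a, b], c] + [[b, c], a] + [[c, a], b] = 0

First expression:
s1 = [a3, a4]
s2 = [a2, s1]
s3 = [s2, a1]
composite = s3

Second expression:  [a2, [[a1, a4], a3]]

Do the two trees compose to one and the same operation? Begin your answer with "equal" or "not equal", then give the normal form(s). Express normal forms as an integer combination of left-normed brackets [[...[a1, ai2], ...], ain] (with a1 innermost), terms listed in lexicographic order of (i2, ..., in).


Normal form of the first expression: -[[[a1, a2], a3], a4] + [[[a1, a2], a4], a3] + [[[a1, a3], a4], a2] - [[[a1, a4], a3], a2]
Normal form of the second expression: -[[[a1, a4], a3], a2]
The forms do not match — not equal.

not equal; first: -[[[a1, a2], a3], a4] + [[[a1, a2], a4], a3] + [[[a1, a3], a4], a2] - [[[a1, a4], a3], a2]; second: -[[[a1, a4], a3], a2]


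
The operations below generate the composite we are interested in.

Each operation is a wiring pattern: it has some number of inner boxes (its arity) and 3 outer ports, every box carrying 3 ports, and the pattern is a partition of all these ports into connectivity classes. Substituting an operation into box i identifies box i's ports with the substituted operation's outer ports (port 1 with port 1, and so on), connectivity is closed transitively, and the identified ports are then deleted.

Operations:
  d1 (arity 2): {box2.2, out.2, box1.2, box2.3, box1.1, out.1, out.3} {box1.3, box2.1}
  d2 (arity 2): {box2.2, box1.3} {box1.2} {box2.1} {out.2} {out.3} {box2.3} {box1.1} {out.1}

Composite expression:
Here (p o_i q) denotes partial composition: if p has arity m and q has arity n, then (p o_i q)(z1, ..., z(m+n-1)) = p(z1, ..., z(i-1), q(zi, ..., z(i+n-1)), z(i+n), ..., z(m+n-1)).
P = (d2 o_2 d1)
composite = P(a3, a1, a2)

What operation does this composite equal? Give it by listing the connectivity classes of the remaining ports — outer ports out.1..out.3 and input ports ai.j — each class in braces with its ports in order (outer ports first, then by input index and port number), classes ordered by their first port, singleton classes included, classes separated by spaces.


{out.1} {out.2} {out.3} {a1.1, a1.2, a2.2, a2.3, a3.3} {a1.3, a2.1} {a3.1} {a3.2}

Treat the ports identified at d2 as solder joints: merge, then drop.
stage d1: inputs (a1, a2), connectivity {out.1, out.2, out.3, a1.1, a1.2, a2.2, a2.3} {a1.3, a2.1}, out.j its boundary
stage d2: inputs (a3, a1, a2), connectivity {out.1} {out.2} {out.3} {a1.1, a1.2, a2.2, a2.3, a3.3} {a1.3, a2.1} {a3.1} {a3.2}, out.j its boundary


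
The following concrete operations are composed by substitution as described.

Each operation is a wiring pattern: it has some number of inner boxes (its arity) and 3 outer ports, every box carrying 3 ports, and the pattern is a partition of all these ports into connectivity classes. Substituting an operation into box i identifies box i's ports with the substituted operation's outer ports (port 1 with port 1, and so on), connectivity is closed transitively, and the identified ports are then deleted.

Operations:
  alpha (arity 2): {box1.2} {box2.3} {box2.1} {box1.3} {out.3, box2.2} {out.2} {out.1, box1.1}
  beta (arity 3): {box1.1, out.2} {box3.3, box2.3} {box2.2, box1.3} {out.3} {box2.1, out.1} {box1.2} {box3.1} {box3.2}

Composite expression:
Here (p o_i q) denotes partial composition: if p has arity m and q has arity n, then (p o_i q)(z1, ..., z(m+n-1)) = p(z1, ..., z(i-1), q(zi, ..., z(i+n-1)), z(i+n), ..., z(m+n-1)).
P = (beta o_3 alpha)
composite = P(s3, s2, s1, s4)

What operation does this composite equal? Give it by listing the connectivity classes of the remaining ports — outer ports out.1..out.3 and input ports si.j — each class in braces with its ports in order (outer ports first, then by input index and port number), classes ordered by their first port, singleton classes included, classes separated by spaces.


After gluing at beta, chains via deleted ports link the s-ports.
the subtree at alpha composes to {out.1, s1.1} {out.2} {out.3, s4.2} {s1.2} {s1.3} {s4.1} {s4.3} on (s1, s4); out.j = own outer ports
the subtree at beta composes to {out.1, s2.1} {out.2, s3.1} {out.3} {s1.1} {s1.2} {s1.3} {s2.2, s3.3} {s2.3, s4.2} {s3.2} {s4.1} {s4.3} on (s3, s2, s1, s4); out.j = own outer ports

{out.1, s2.1} {out.2, s3.1} {out.3} {s1.1} {s1.2} {s1.3} {s2.2, s3.3} {s2.3, s4.2} {s3.2} {s4.1} {s4.3}


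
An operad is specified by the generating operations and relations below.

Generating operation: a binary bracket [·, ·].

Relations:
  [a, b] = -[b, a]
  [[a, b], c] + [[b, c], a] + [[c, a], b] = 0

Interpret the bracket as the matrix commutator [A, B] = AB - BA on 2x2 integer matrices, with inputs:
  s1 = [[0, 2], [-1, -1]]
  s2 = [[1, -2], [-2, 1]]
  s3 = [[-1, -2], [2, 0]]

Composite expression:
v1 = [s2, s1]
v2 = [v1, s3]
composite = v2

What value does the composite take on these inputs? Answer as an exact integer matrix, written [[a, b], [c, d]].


[s2, s1] = [[6, 2], [-2, -6]]
[[s2, s1], s3] = [[0, -22], [-22, 0]]

[[0, -22], [-22, 0]]


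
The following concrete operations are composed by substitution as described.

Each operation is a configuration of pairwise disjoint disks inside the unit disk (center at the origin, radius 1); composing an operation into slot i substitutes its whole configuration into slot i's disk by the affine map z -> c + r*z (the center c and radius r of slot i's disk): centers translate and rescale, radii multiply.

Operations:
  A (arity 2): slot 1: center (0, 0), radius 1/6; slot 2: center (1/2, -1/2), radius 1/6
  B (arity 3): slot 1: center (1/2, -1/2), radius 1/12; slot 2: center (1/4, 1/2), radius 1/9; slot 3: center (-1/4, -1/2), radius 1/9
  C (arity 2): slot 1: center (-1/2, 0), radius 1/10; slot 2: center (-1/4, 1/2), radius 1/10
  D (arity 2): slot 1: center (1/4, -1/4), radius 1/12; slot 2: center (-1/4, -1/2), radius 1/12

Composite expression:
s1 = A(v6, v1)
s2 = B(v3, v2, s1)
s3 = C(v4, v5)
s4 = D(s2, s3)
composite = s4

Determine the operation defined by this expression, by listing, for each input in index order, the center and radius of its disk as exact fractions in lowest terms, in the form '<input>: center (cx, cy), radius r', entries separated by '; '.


v1: center (101/432, -8/27), radius 1/648; v2: center (13/48, -5/24), radius 1/108; v3: center (7/24, -7/24), radius 1/144; v4: center (-7/24, -1/2), radius 1/120; v5: center (-13/48, -11/24), radius 1/120; v6: center (11/48, -7/24), radius 1/648


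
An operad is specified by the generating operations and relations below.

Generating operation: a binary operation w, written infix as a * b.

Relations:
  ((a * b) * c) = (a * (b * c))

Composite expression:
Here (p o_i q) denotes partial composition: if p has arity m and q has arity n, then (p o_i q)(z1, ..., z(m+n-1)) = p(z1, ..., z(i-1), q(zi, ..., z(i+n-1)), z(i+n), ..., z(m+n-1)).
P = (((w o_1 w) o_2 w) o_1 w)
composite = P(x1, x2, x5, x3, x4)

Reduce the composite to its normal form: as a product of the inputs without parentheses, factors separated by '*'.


x1 * x2 * x5 * x3 * x4

All parenthesizations of w agree; list the x-inputs left to right.
(x1 * x2) collapses to x1 * x2
(x5 * x3) collapses to x5 * x3
((x1 * x2) * (x5 * x3)) collapses to x1 * x2 * x5 * x3
(((x1 * x2) * (x5 * x3)) * x4) collapses to x1 * x2 * x5 * x3 * x4


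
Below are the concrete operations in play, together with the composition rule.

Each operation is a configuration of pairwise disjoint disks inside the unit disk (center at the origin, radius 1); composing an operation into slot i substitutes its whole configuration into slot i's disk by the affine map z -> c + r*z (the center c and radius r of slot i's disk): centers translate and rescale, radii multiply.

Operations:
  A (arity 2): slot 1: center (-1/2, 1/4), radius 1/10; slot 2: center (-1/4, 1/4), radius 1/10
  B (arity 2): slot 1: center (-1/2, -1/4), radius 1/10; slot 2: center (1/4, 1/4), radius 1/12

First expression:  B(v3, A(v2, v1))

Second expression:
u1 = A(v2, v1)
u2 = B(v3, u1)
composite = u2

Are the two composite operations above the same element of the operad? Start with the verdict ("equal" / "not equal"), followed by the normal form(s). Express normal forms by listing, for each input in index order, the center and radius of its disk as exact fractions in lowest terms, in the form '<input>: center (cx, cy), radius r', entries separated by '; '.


The first expression, normalized: v1: center (11/48, 13/48), radius 1/120; v2: center (5/24, 13/48), radius 1/120; v3: center (-1/2, -1/4), radius 1/10
The second expression, normalized: v1: center (11/48, 13/48), radius 1/120; v2: center (5/24, 13/48), radius 1/120; v3: center (-1/2, -1/4), radius 1/10
Identical normal forms: equal.

equal; both compose to v1: center (11/48, 13/48), radius 1/120; v2: center (5/24, 13/48), radius 1/120; v3: center (-1/2, -1/4), radius 1/10


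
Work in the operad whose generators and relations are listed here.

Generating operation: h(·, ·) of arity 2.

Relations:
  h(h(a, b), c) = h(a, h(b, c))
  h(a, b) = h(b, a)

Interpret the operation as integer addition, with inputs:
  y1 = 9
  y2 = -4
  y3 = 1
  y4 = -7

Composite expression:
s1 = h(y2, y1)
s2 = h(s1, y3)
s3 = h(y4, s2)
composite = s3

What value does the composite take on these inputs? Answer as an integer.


h(y2, y1) = 5
h(h(y2, y1), y3) = 6
h(y4, h(h(y2, y1), y3)) = -1

-1


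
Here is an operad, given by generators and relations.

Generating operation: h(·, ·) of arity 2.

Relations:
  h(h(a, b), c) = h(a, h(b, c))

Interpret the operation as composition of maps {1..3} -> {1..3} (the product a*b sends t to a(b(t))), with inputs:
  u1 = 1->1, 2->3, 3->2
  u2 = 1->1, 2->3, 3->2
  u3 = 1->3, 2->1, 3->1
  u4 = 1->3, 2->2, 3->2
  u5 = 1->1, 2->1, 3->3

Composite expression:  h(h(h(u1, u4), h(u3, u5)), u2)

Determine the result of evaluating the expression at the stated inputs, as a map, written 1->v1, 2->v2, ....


1->3, 2->2, 3->3

h(u1, u4) = 1->2, 2->3, 3->3
h(u3, u5) = 1->3, 2->3, 3->1
h(h(u1, u4), h(u3, u5)) = 1->3, 2->3, 3->2
h(h(h(u1, u4), h(u3, u5)), u2) = 1->3, 2->2, 3->3


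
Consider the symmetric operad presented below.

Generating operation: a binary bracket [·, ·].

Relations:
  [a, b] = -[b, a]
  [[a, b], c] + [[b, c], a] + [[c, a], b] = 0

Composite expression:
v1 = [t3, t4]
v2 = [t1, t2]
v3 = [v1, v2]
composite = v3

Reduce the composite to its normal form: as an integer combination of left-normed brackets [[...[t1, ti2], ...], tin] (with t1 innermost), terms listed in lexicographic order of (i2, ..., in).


Left-normed coefficients sit on the t1-initial expansion words.
Composite bracket: [[t3, t4], [t1, t2]]
Expanding via [a, b] = ab - ba: 8 signed words (2^3 = 8).
Coefficients come from the t1-initial words:
  sign of t1t2t3t4 is -1, so it contributes -[[[t1, t2], t3], t4]
  sign of t1t2t4t3 is +1, so it contributes +[[[t1, t2], t4], t3]

-[[[t1, t2], t3], t4] + [[[t1, t2], t4], t3]


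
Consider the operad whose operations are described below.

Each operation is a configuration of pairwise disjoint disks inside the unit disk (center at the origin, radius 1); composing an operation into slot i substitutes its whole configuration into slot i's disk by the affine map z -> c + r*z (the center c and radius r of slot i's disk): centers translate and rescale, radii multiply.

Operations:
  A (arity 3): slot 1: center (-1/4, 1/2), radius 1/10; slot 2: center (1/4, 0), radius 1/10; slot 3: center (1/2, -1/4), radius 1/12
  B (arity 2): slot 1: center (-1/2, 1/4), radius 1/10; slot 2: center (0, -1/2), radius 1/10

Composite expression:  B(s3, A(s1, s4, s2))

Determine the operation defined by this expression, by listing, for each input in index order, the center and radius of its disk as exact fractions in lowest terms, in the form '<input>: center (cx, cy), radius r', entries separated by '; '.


s1: center (-1/40, -9/20), radius 1/100; s2: center (1/20, -21/40), radius 1/120; s3: center (-1/2, 1/4), radius 1/10; s4: center (1/40, -1/2), radius 1/100


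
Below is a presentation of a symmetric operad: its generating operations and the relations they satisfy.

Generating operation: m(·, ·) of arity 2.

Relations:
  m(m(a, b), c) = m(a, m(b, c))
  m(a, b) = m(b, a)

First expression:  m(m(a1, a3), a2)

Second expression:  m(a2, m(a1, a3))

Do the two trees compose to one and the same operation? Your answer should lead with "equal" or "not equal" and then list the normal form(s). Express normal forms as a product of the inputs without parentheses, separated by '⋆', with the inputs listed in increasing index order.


The first expression, normalized: a1 ⋆ a2 ⋆ a3
The second expression, normalized: a1 ⋆ a2 ⋆ a3
Both agree, so they are equal.

equal: each reduces to a1 ⋆ a2 ⋆ a3


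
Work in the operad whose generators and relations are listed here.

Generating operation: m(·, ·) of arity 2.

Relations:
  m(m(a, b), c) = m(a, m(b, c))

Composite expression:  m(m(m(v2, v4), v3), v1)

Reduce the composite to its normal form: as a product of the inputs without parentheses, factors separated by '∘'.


v2 ∘ v4 ∘ v3 ∘ v1

Under associativity of m, the answer is the v's in reading order.
m(v2, v4) flattens to v2 ∘ v4
m(m(v2, v4), v3) flattens to v2 ∘ v4 ∘ v3
m(m(m(v2, v4), v3), v1) flattens to v2 ∘ v4 ∘ v3 ∘ v1


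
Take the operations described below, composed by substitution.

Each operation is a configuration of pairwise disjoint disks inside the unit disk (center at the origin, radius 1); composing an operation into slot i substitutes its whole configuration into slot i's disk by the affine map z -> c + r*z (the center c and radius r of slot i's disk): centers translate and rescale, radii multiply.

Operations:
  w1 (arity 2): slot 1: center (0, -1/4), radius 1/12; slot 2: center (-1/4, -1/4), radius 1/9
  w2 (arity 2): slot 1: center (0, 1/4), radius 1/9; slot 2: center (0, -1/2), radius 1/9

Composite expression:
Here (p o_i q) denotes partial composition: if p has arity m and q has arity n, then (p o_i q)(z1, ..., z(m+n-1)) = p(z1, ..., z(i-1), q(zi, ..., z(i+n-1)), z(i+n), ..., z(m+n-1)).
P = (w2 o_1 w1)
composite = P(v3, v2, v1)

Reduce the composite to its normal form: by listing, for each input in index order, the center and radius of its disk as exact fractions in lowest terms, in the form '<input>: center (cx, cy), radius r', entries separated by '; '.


v1: center (0, -1/2), radius 1/9; v2: center (-1/36, 2/9), radius 1/81; v3: center (0, 2/9), radius 1/108

Nesting under w2 composes maps z -> c + r*z down each v-path.
input v3: applying the 2 nested substitutions gives center (0, 2/9), radius 1/108
input v2: applying the 2 nested substitutions gives center (-1/36, 2/9), radius 1/81
input v1: applying the 1 nested substitution gives center (0, -1/2), radius 1/9


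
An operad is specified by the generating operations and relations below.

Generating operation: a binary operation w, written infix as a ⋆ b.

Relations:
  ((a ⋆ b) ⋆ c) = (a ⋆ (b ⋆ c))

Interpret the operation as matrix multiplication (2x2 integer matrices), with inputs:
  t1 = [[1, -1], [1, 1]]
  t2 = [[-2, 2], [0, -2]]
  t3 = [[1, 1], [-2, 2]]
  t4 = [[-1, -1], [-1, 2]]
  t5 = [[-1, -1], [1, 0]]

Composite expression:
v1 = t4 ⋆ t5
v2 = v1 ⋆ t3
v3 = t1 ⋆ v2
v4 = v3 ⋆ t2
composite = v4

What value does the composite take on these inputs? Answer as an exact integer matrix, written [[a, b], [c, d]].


[[6, 0], [2, -16]]

(t4 ⋆ t5) = [[0, 1], [3, 1]]
((t4 ⋆ t5) ⋆ t3) = [[-2, 2], [1, 5]]
(t1 ⋆ ((t4 ⋆ t5) ⋆ t3)) = [[-3, -3], [-1, 7]]
((t1 ⋆ ((t4 ⋆ t5) ⋆ t3)) ⋆ t2) = [[6, 0], [2, -16]]


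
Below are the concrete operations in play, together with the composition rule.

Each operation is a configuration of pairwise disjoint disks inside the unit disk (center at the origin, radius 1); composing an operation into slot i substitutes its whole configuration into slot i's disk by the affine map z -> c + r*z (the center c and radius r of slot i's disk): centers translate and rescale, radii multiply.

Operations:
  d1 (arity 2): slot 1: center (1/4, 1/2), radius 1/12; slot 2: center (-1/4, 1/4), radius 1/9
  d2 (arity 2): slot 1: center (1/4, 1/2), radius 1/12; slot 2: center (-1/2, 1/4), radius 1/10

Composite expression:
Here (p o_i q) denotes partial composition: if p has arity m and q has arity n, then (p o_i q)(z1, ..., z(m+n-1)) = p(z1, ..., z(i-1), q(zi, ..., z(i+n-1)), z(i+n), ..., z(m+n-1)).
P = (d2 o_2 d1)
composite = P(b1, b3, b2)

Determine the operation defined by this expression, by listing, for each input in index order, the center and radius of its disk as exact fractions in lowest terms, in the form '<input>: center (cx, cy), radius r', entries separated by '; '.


b1: center (1/4, 1/2), radius 1/12; b2: center (-21/40, 11/40), radius 1/90; b3: center (-19/40, 3/10), radius 1/120

Affine substitution under d2: radii multiply and b-centers shift.
input b1: composing its 1 substitution step yields center (1/4, 1/2), radius 1/12
input b3: composing its 2 substitution steps yields center (-19/40, 3/10), radius 1/120
input b2: composing its 2 substitution steps yields center (-21/40, 11/40), radius 1/90


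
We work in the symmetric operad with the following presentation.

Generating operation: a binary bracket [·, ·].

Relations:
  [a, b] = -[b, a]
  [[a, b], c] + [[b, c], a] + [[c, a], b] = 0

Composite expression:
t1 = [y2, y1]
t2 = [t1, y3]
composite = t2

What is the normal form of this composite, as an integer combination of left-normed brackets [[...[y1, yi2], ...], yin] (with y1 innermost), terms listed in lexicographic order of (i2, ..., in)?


In the tensor algebra, words opening y1 carry the y1-anchored form.
Composite bracket: [[y2, y1], y3]
Applying ab - ba throughout gives 4 signed words (2^2 = 4).
Only words starting with y1 matter:
  y1y2y3 (sign -1) contributes -[[y1, y2], y3]

-[[y1, y2], y3]


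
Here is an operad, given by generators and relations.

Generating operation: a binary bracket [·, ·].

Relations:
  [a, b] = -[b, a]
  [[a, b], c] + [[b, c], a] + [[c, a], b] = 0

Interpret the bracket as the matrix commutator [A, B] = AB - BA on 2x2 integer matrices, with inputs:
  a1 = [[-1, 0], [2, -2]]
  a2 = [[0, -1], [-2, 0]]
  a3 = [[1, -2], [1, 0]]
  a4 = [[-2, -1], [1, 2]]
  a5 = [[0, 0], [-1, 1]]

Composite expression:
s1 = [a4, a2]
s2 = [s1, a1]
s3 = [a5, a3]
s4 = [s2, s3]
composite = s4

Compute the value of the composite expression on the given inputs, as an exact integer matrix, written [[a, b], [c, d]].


[[40, 16], [80, -40]]

[a4, a2] = [[3, 4], [-8, -3]]
[[a4, a2], a1] = [[8, -4], [-20, -8]]
[a5, a3] = [[-2, 2], [0, 2]]
[[[a4, a2], a1], [a5, a3]] = [[40, 16], [80, -40]]


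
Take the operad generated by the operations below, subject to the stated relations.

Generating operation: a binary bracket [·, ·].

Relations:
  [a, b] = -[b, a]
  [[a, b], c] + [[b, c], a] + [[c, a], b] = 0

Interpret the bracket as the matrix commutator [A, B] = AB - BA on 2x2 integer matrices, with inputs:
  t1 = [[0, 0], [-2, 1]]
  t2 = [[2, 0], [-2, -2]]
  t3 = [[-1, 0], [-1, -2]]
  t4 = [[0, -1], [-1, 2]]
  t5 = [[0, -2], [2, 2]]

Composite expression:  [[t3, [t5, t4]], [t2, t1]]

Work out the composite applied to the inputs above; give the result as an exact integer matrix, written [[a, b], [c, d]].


[[-20, 0], [40, 20]]

[t5, t4] = [[4, -2], [-6, -4]]
[t3, [t5, t4]] = [[-2, -2], [-2, 2]]
[t2, t1] = [[0, 0], [10, 0]]
[[t3, [t5, t4]], [t2, t1]] = [[-20, 0], [40, 20]]


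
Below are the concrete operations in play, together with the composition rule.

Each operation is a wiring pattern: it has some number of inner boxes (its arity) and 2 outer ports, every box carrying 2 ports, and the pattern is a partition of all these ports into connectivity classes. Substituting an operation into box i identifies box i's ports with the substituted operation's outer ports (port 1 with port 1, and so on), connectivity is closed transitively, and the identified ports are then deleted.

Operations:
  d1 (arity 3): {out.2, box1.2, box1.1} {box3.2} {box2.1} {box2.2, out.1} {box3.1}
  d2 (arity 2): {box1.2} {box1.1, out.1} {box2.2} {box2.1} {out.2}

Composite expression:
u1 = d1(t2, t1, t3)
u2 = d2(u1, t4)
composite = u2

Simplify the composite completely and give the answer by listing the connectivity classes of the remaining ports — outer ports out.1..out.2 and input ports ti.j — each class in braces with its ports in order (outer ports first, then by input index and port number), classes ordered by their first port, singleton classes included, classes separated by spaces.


{out.1, t1.2} {out.2} {t1.1} {t2.1, t2.2} {t3.1} {t3.2} {t4.1} {t4.2}

Reachability decides: close wires over d2-identified ports.
d1 over (t2, t1, t3) gives {out.1, t1.2} {out.2, t2.1, t2.2} {t1.1} {t3.1} {t3.2}, out.j being that stage's outer ports
d2 over (t2, t1, t3, t4) gives {out.1, t1.2} {out.2} {t1.1} {t2.1, t2.2} {t3.1} {t3.2} {t4.1} {t4.2}, out.j being that stage's outer ports


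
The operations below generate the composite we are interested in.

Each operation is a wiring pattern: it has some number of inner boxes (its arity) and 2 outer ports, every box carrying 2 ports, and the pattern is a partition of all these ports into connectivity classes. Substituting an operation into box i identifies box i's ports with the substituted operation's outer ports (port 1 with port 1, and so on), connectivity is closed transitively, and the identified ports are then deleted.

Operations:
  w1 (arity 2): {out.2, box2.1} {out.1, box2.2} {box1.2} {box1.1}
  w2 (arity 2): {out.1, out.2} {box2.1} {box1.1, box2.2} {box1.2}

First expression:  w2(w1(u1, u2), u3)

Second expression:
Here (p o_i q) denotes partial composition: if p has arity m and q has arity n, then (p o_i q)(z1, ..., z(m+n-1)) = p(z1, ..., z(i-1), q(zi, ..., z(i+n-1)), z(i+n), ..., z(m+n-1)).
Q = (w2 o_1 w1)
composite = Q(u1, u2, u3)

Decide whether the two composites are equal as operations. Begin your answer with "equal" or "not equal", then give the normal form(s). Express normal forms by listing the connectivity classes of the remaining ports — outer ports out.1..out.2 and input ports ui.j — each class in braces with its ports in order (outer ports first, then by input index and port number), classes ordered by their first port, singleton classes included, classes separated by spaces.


equal — both sides give {out.1, out.2} {u1.1} {u1.2} {u2.1} {u2.2, u3.2} {u3.1}

Normal form of the first expression: {out.1, out.2} {u1.1} {u1.2} {u2.1} {u2.2, u3.2} {u3.1}
Normal form of the second expression: {out.1, out.2} {u1.1} {u1.2} {u2.1} {u2.2, u3.2} {u3.1}
Both agree, so they are equal.


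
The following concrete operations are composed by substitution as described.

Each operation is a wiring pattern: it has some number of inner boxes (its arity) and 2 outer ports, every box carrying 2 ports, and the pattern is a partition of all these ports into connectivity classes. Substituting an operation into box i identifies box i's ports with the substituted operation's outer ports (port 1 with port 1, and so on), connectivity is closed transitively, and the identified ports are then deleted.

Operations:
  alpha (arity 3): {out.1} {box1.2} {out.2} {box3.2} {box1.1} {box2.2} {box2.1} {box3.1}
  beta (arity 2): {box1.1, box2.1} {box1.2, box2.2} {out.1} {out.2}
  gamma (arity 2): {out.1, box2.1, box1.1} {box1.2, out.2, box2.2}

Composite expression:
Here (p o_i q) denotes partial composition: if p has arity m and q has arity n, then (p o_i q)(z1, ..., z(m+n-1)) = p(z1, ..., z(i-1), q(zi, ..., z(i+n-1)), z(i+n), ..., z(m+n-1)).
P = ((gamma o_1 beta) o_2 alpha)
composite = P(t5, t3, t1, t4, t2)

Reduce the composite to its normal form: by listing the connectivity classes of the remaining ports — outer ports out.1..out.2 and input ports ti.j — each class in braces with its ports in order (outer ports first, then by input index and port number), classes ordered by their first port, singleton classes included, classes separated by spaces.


{out.1, t2.1} {out.2, t2.2} {t1.1} {t1.2} {t3.1} {t3.2} {t4.1} {t4.2} {t5.1} {t5.2}

Reachability decides: close wires over gamma-identified ports.
through alpha, on inputs (t3, t1, t4): {out.1} {out.2} {t1.1} {t1.2} {t3.1} {t3.2} {t4.1} {t4.2} (out.j = stage outer ports)
through beta, on inputs (t5, t3, t1, t4): {out.1} {out.2} {t1.1} {t1.2} {t3.1} {t3.2} {t4.1} {t4.2} {t5.1} {t5.2} (out.j = stage outer ports)
through gamma, on inputs (t5, t3, t1, t4, t2): {out.1, t2.1} {out.2, t2.2} {t1.1} {t1.2} {t3.1} {t3.2} {t4.1} {t4.2} {t5.1} {t5.2} (out.j = stage outer ports)


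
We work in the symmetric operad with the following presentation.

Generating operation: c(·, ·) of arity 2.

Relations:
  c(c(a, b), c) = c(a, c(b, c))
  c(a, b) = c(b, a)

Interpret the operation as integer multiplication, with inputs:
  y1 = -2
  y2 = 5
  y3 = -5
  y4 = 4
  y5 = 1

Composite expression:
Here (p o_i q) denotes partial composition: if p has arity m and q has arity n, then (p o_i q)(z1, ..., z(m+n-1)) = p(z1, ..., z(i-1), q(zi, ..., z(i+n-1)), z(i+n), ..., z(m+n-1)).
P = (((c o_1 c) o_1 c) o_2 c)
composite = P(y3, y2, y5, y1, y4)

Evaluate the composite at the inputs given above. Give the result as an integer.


200

c(y2, y5) = 5
c(y3, c(y2, y5)) = -25
c(c(y3, c(y2, y5)), y1) = 50
c(c(c(y3, c(y2, y5)), y1), y4) = 200


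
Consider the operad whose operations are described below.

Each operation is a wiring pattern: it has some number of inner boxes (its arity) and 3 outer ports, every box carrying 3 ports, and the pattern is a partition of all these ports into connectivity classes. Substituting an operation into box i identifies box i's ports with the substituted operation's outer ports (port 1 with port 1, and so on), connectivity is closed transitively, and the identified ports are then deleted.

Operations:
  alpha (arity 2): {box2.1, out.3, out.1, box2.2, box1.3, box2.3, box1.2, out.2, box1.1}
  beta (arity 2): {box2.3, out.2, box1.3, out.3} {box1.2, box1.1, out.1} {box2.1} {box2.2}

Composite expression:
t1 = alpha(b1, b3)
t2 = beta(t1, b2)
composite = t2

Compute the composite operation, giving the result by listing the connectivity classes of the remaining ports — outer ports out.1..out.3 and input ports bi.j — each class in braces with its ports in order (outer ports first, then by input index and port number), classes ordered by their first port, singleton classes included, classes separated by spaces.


{out.1, out.2, out.3, b1.1, b1.2, b1.3, b2.3, b3.1, b3.2, b3.3} {b2.1} {b2.2}

Substituting into beta glues patterns; closure does the rest.
after alpha, the pattern on (b1, b3) reads {out.1, out.2, out.3, b1.1, b1.2, b1.3, b3.1, b3.2, b3.3} (out.j = its outer ports)
after beta, the pattern on (b1, b3, b2) reads {out.1, out.2, out.3, b1.1, b1.2, b1.3, b2.3, b3.1, b3.2, b3.3} {b2.1} {b2.2} (out.j = its outer ports)
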